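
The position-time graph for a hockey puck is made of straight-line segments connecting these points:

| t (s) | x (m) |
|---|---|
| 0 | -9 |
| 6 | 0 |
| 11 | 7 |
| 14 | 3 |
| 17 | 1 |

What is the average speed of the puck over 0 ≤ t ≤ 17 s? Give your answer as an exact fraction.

Average speed = (total path length)/(elapsed time); on a piecewise-linear x-t graph the path length is Σ|Δx|.
0–6 s: |Δx| = |0 − -9| = 9 m
6–11 s: |Δx| = |7 − 0| = 7 m
11–14 s: |Δx| = |3 − 7| = 4 m
14–17 s: |Δx| = |1 − 3| = 2 m
Total path = 22 m; average speed = 22/17 = 22/17 m/s.

22/17 m/s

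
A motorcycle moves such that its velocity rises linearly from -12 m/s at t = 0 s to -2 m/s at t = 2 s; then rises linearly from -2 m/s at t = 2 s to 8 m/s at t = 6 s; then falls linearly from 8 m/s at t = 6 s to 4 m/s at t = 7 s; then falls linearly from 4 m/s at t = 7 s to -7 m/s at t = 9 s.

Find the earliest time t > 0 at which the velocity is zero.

t = 2.8 s

v changes sign on 2–6 s (from -2 to 8); the graph is linear there, so v = 0 at t = 2 + (2)·(6 − 2)/(8 − -2) = 2.8 s.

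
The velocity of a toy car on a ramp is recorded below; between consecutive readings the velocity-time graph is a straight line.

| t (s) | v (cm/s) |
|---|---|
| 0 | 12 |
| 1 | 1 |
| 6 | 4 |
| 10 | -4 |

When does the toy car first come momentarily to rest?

t = 8 s

v changes sign on 6–10 s (from 4 to -4); the graph is linear there, so v = 0 at t = 6 + (-4)·(10 − 6)/(-4 − 4) = 8 s.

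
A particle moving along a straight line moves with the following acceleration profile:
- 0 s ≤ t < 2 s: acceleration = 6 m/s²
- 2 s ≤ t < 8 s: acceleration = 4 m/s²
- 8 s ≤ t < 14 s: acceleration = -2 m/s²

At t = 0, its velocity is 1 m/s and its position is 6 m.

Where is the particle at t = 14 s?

On each constant-a segment, Δv = aΔt and Δx = v₀Δt + ½aΔt²; chain segment to segment.
0–2 s: v starts 1 m/s; Δx = 1·2 + ½·6·2² = 14 m; v ends 13 m/s.
2–8 s: v starts 13 m/s; Δx = 13·6 + ½·4·6² = 150 m; v ends 37 m/s.
8–14 s: v starts 37 m/s; Δx = 37·6 + ½·-2·6² = 186 m; v ends 25 m/s.
x(14) = 6 + Σ Δx = 356 m.

356 m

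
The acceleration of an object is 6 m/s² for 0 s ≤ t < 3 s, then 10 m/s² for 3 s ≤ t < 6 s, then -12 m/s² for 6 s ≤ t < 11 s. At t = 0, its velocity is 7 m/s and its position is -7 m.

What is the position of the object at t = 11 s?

On each constant-a segment, Δv = aΔt and Δx = v₀Δt + ½aΔt²; chain segment to segment.
0–3 s: v starts 7 m/s; Δx = 7·3 + ½·6·3² = 48 m; v ends 25 m/s.
3–6 s: v starts 25 m/s; Δx = 25·3 + ½·10·3² = 120 m; v ends 55 m/s.
6–11 s: v starts 55 m/s; Δx = 55·5 + ½·-12·5² = 125 m; v ends -5 m/s.
x(11) = -7 + Σ Δx = 286 m.

286 m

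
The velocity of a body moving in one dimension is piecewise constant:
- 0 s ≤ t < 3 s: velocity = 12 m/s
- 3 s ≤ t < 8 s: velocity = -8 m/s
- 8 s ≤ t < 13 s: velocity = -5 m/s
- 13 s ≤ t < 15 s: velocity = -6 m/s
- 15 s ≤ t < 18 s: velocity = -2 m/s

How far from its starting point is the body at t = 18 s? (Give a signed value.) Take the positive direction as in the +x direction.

-47 m

Displacement is the signed area under the v-t curve.
0–3 s: 12 × 3 = 36 m
3–8 s: -8 × 5 = -40 m
8–13 s: -5 × 5 = -25 m
13–15 s: -6 × 2 = -12 m
15–18 s: -2 × 3 = -6 m
Net displacement = -47 m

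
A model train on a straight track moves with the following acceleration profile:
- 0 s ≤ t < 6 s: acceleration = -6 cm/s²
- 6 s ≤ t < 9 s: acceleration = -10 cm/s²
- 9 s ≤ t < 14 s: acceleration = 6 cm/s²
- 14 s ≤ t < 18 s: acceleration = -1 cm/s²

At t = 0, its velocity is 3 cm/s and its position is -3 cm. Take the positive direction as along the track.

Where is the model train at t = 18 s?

On each constant-a segment, Δv = aΔt and Δx = v₀Δt + ½aΔt²; chain segment to segment.
0–6 s: v starts 3 cm/s; Δx = 3·6 + ½·-6·6² = -90 cm; v ends -33 cm/s.
6–9 s: v starts -33 cm/s; Δx = -33·3 + ½·-10·3² = -144 cm; v ends -63 cm/s.
9–14 s: v starts -63 cm/s; Δx = -63·5 + ½·6·5² = -240 cm; v ends -33 cm/s.
14–18 s: v starts -33 cm/s; Δx = -33·4 + ½·-1·4² = -140 cm; v ends -37 cm/s.
x(18) = -3 + Σ Δx = -617 cm.

-617 cm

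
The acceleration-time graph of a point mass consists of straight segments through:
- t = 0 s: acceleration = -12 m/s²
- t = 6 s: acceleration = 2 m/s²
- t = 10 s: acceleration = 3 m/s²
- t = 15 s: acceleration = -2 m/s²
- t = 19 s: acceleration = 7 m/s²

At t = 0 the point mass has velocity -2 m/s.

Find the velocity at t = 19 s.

Δv equals the area under the a-t graph; then v = v₀ + Δv.
0–6 s: ½(-12 + 2)(6) = -30 m/s
6–10 s: ½(2 + 3)(4) = 10 m/s
10–15 s: ½(3 + -2)(5) = 2.5 m/s
15–19 s: ½(-2 + 7)(4) = 10 m/s
Δv = -7.5 m/s, so v(19) = -2 + (-7.5) = -9.5 m/s.

-9.5 m/s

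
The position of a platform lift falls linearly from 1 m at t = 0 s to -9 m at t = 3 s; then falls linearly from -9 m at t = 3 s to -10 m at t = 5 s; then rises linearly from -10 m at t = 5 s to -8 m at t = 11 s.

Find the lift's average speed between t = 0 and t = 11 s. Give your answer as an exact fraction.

13/11 m/s

Average speed = (total path length)/(elapsed time); on a piecewise-linear x-t graph the path length is Σ|Δx|.
0–3 s: |Δx| = |-9 − 1| = 10 m
3–5 s: |Δx| = |-10 − -9| = 1 m
5–11 s: |Δx| = |-8 − -10| = 2 m
Total path = 13 m; average speed = 13/11 = 13/11 m/s.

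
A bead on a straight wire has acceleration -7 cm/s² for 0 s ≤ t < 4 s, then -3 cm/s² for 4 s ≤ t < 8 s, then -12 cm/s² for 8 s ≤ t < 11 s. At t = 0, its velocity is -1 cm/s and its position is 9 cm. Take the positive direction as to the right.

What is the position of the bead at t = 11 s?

-368 cm

On each constant-a segment, Δv = aΔt and Δx = v₀Δt + ½aΔt²; chain segment to segment.
0–4 s: v starts -1 cm/s; Δx = -1·4 + ½·-7·4² = -60 cm; v ends -29 cm/s.
4–8 s: v starts -29 cm/s; Δx = -29·4 + ½·-3·4² = -140 cm; v ends -41 cm/s.
8–11 s: v starts -41 cm/s; Δx = -41·3 + ½·-12·3² = -177 cm; v ends -77 cm/s.
x(11) = 9 + Σ Δx = -368 cm.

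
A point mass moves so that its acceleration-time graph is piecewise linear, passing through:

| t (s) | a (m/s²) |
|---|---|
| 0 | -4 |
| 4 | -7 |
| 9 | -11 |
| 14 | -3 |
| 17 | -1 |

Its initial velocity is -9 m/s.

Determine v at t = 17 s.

Δv equals the area under the a-t graph; then v = v₀ + Δv.
0–4 s: ½(-4 + -7)(4) = -22 m/s
4–9 s: ½(-7 + -11)(5) = -45 m/s
9–14 s: ½(-11 + -3)(5) = -35 m/s
14–17 s: ½(-3 + -1)(3) = -6 m/s
Δv = -108 m/s, so v(17) = -9 + (-108) = -117 m/s.

-117 m/s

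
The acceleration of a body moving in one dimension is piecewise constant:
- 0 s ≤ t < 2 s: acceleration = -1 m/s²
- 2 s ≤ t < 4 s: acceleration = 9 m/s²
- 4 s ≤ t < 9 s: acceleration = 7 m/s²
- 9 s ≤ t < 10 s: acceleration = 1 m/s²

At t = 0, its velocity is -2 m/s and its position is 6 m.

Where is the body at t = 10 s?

217 m

On each constant-a segment, Δv = aΔt and Δx = v₀Δt + ½aΔt²; chain segment to segment.
0–2 s: v starts -2 m/s; Δx = -2·2 + ½·-1·2² = -6 m; v ends -4 m/s.
2–4 s: v starts -4 m/s; Δx = -4·2 + ½·9·2² = 10 m; v ends 14 m/s.
4–9 s: v starts 14 m/s; Δx = 14·5 + ½·7·5² = 157.5 m; v ends 49 m/s.
9–10 s: v starts 49 m/s; Δx = 49·1 + ½·1·1² = 49.5 m; v ends 50 m/s.
x(10) = 6 + Σ Δx = 217 m.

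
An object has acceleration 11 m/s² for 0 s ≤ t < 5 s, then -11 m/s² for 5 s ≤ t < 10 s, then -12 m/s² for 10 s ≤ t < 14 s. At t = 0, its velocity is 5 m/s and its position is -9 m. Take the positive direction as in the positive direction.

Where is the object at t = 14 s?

240 m

On each constant-a segment, Δv = aΔt and Δx = v₀Δt + ½aΔt²; chain segment to segment.
0–5 s: v starts 5 m/s; Δx = 5·5 + ½·11·5² = 162.5 m; v ends 60 m/s.
5–10 s: v starts 60 m/s; Δx = 60·5 + ½·-11·5² = 162.5 m; v ends 5 m/s.
10–14 s: v starts 5 m/s; Δx = 5·4 + ½·-12·4² = -76 m; v ends -43 m/s.
x(14) = -9 + Σ Δx = 240 m.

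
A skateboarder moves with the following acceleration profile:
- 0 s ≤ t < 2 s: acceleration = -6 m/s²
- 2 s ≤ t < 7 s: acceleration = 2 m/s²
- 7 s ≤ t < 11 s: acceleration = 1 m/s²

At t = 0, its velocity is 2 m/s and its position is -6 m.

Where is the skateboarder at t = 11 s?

On each constant-a segment, Δv = aΔt and Δx = v₀Δt + ½aΔt²; chain segment to segment.
0–2 s: v starts 2 m/s; Δx = 2·2 + ½·-6·2² = -8 m; v ends -10 m/s.
2–7 s: v starts -10 m/s; Δx = -10·5 + ½·2·5² = -25 m; v ends 0 m/s.
7–11 s: v starts 0 m/s; Δx = 0·4 + ½·1·4² = 8 m; v ends 4 m/s.
x(11) = -6 + Σ Δx = -31 m.

-31 m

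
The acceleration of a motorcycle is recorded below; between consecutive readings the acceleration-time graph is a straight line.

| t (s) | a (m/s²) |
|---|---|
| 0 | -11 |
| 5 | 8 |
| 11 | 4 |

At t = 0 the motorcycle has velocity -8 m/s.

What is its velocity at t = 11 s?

20.5 m/s

Δv equals the area under the a-t graph; then v = v₀ + Δv.
0–5 s: ½(-11 + 8)(5) = -7.5 m/s
5–11 s: ½(8 + 4)(6) = 36 m/s
Δv = 28.5 m/s, so v(11) = -8 + (28.5) = 20.5 m/s.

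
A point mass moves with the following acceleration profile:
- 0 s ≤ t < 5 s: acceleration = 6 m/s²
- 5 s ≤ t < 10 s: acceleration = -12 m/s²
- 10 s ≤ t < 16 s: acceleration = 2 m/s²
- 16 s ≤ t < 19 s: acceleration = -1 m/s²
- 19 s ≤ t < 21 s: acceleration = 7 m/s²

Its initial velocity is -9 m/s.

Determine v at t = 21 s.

Δv equals the area under the a-t graph; then v = v₀ + Δv.
0–5 s: 6 × 5 = 30 m/s
5–10 s: -12 × 5 = -60 m/s
10–16 s: 2 × 6 = 12 m/s
16–19 s: -1 × 3 = -3 m/s
19–21 s: 7 × 2 = 14 m/s
Δv = -7 m/s, so v(21) = -9 + (-7) = -16 m/s.

-16 m/s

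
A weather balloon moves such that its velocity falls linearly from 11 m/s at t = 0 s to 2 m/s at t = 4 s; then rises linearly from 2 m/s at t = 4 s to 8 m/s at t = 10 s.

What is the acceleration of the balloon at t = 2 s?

Acceleration is the slope of the v-t graph on 0–4 s: (2 − 11)/(4 − 0) = -2.25 m/s².

-2.25 m/s²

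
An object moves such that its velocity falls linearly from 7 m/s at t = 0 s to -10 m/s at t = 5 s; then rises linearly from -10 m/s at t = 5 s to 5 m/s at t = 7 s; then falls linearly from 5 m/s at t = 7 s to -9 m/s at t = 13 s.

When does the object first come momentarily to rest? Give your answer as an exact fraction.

t = 35/17 s

v changes sign on 0–5 s (from 7 to -10); the graph is linear there, so v = 0 at t = 0 + (-7)·(5 − 0)/(-10 − 7) = 35/17 s.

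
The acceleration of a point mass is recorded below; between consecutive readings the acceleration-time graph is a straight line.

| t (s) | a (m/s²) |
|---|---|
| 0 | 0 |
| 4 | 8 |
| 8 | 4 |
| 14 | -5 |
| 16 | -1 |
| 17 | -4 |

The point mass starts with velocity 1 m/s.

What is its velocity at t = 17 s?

29.5 m/s

Δv equals the area under the a-t graph; then v = v₀ + Δv.
0–4 s: ½(0 + 8)(4) = 16 m/s
4–8 s: ½(8 + 4)(4) = 24 m/s
8–14 s: ½(4 + -5)(6) = -3 m/s
14–16 s: ½(-5 + -1)(2) = -6 m/s
16–17 s: ½(-1 + -4)(1) = -2.5 m/s
Δv = 28.5 m/s, so v(17) = 1 + (28.5) = 29.5 m/s.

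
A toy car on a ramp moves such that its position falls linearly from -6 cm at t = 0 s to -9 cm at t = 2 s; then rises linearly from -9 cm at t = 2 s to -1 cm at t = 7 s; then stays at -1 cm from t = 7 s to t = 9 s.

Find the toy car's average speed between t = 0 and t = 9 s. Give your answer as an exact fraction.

11/9 cm/s

Average speed = (total path length)/(elapsed time); on a piecewise-linear x-t graph the path length is Σ|Δx|.
0–2 s: |Δx| = |-9 − -6| = 3 cm
2–7 s: |Δx| = |-1 − -9| = 8 cm
7–9 s: |Δx| = |-1 − -1| = 0 cm
Total path = 11 cm; average speed = 11/9 = 11/9 cm/s.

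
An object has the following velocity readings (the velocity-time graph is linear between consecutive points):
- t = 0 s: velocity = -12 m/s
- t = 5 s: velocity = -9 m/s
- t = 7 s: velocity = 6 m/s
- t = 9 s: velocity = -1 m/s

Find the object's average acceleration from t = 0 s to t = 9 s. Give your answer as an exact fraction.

Average acceleration = Δv/Δt = (-1 − -12)/(9 − 0) = 11/9 m/s².

11/9 m/s²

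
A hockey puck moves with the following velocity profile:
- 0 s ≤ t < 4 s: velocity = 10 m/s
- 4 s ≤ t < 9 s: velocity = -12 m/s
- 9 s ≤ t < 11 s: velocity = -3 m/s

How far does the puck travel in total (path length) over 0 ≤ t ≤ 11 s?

106 m

Distance (not displacement) is the total path length: add the absolute areas under v-t.
0–4 s: |10| × 4 = 40 m
4–9 s: |-12| × 5 = 60 m
9–11 s: |-3| × 2 = 6 m
Total distance = 106 m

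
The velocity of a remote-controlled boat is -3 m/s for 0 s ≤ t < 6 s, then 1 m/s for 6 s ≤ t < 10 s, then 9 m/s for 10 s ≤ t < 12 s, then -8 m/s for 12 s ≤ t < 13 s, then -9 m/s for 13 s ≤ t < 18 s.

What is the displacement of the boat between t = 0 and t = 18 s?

Displacement is the signed area under the v-t curve.
0–6 s: -3 × 6 = -18 m
6–10 s: 1 × 4 = 4 m
10–12 s: 9 × 2 = 18 m
12–13 s: -8 × 1 = -8 m
13–18 s: -9 × 5 = -45 m
Net displacement = -49 m

-49 m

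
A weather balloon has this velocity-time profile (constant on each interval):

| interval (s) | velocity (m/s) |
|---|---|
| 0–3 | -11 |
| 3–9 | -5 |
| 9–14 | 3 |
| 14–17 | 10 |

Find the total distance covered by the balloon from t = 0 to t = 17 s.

Distance (not displacement) is the total path length: add the absolute areas under v-t.
0–3 s: |-11| × 3 = 33 m
3–9 s: |-5| × 6 = 30 m
9–14 s: |3| × 5 = 15 m
14–17 s: |10| × 3 = 30 m
Total distance = 108 m

108 m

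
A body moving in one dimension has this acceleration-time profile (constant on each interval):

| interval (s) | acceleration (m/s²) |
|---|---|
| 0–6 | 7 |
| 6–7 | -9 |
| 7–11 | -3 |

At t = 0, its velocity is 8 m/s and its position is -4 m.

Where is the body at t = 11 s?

355.5 m

On each constant-a segment, Δv = aΔt and Δx = v₀Δt + ½aΔt²; chain segment to segment.
0–6 s: v starts 8 m/s; Δx = 8·6 + ½·7·6² = 174 m; v ends 50 m/s.
6–7 s: v starts 50 m/s; Δx = 50·1 + ½·-9·1² = 45.5 m; v ends 41 m/s.
7–11 s: v starts 41 m/s; Δx = 41·4 + ½·-3·4² = 140 m; v ends 29 m/s.
x(11) = -4 + Σ Δx = 355.5 m.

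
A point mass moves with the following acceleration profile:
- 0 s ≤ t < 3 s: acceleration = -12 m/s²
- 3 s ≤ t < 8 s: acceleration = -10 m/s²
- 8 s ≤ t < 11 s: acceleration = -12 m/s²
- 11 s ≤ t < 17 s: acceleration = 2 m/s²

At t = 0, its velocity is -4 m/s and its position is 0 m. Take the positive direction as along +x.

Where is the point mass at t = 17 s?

On each constant-a segment, Δv = aΔt and Δx = v₀Δt + ½aΔt²; chain segment to segment.
0–3 s: v starts -4 m/s; Δx = -4·3 + ½·-12·3² = -66 m; v ends -40 m/s.
3–8 s: v starts -40 m/s; Δx = -40·5 + ½·-10·5² = -325 m; v ends -90 m/s.
8–11 s: v starts -90 m/s; Δx = -90·3 + ½·-12·3² = -324 m; v ends -126 m/s.
11–17 s: v starts -126 m/s; Δx = -126·6 + ½·2·6² = -720 m; v ends -114 m/s.
x(17) = 0 + Σ Δx = -1435 m.

-1435 m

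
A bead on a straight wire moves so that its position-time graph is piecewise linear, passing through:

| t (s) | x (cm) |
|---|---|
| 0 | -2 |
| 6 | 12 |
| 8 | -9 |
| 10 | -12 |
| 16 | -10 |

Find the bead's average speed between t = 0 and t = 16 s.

Average speed = (total path length)/(elapsed time); on a piecewise-linear x-t graph the path length is Σ|Δx|.
0–6 s: |Δx| = |12 − -2| = 14 cm
6–8 s: |Δx| = |-9 − 12| = 21 cm
8–10 s: |Δx| = |-12 − -9| = 3 cm
10–16 s: |Δx| = |-10 − -12| = 2 cm
Total path = 40 cm; average speed = 40/16 = 2.5 cm/s.

2.5 cm/s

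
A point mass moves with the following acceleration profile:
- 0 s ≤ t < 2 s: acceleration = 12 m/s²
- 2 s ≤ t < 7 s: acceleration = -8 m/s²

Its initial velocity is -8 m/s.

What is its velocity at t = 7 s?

Δv equals the area under the a-t graph; then v = v₀ + Δv.
0–2 s: 12 × 2 = 24 m/s
2–7 s: -8 × 5 = -40 m/s
Δv = -16 m/s, so v(7) = -8 + (-16) = -24 m/s.

-24 m/s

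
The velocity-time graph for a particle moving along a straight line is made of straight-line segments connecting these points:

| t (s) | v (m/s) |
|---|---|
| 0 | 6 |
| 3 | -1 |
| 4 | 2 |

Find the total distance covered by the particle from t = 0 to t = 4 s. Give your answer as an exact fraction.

Total distance travelled is ∫|v| dt — sum the magnitudes of each area piece.
0–3 s: v = 0 at t = 18/7 s; triangle areas 54/7 + 3/14 = 111/14 m
3–4 s: v = 0 at t = 10/3 s; triangle areas 1/6 + 2/3 = 5/6 m
Total distance = 184/21 m

184/21 m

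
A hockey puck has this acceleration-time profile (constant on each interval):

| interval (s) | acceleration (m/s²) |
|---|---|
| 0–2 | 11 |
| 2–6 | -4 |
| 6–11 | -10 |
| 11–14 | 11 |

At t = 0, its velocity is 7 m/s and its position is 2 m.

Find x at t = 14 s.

0.5 m

On each constant-a segment, Δv = aΔt and Δx = v₀Δt + ½aΔt²; chain segment to segment.
0–2 s: v starts 7 m/s; Δx = 7·2 + ½·11·2² = 36 m; v ends 29 m/s.
2–6 s: v starts 29 m/s; Δx = 29·4 + ½·-4·4² = 84 m; v ends 13 m/s.
6–11 s: v starts 13 m/s; Δx = 13·5 + ½·-10·5² = -60 m; v ends -37 m/s.
11–14 s: v starts -37 m/s; Δx = -37·3 + ½·11·3² = -61.5 m; v ends -4 m/s.
x(14) = 2 + Σ Δx = 0.5 m.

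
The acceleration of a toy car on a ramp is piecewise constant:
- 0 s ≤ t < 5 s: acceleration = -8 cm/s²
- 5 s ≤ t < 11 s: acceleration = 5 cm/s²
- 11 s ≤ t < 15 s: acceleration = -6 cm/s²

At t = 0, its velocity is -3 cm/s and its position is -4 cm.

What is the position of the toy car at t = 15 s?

On each constant-a segment, Δv = aΔt and Δx = v₀Δt + ½aΔt²; chain segment to segment.
0–5 s: v starts -3 cm/s; Δx = -3·5 + ½·-8·5² = -115 cm; v ends -43 cm/s.
5–11 s: v starts -43 cm/s; Δx = -43·6 + ½·5·6² = -168 cm; v ends -13 cm/s.
11–15 s: v starts -13 cm/s; Δx = -13·4 + ½·-6·4² = -100 cm; v ends -37 cm/s.
x(15) = -4 + Σ Δx = -387 cm.

-387 cm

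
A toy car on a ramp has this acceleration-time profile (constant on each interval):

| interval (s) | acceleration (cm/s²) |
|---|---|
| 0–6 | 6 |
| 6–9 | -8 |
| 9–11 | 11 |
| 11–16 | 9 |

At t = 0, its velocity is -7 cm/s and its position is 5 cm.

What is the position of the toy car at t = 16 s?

On each constant-a segment, Δv = aΔt and Δx = v₀Δt + ½aΔt²; chain segment to segment.
0–6 s: v starts -7 cm/s; Δx = -7·6 + ½·6·6² = 66 cm; v ends 29 cm/s.
6–9 s: v starts 29 cm/s; Δx = 29·3 + ½·-8·3² = 51 cm; v ends 5 cm/s.
9–11 s: v starts 5 cm/s; Δx = 5·2 + ½·11·2² = 32 cm; v ends 27 cm/s.
11–16 s: v starts 27 cm/s; Δx = 27·5 + ½·9·5² = 247.5 cm; v ends 72 cm/s.
x(16) = 5 + Σ Δx = 401.5 cm.

401.5 cm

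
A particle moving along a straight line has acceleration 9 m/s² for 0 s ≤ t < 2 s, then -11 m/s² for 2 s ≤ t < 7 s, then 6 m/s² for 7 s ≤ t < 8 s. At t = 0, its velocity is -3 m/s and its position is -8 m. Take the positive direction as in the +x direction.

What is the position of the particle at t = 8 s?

On each constant-a segment, Δv = aΔt and Δx = v₀Δt + ½aΔt²; chain segment to segment.
0–2 s: v starts -3 m/s; Δx = -3·2 + ½·9·2² = 12 m; v ends 15 m/s.
2–7 s: v starts 15 m/s; Δx = 15·5 + ½·-11·5² = -62.5 m; v ends -40 m/s.
7–8 s: v starts -40 m/s; Δx = -40·1 + ½·6·1² = -37 m; v ends -34 m/s.
x(8) = -8 + Σ Δx = -95.5 m.

-95.5 m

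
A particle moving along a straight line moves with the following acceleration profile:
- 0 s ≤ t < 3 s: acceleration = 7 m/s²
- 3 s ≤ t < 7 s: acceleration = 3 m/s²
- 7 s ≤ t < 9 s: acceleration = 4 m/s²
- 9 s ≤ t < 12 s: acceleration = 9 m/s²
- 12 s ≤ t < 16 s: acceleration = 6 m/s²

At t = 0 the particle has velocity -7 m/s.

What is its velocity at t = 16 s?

Δv equals the area under the a-t graph; then v = v₀ + Δv.
0–3 s: 7 × 3 = 21 m/s
3–7 s: 3 × 4 = 12 m/s
7–9 s: 4 × 2 = 8 m/s
9–12 s: 9 × 3 = 27 m/s
12–16 s: 6 × 4 = 24 m/s
Δv = 92 m/s, so v(16) = -7 + (92) = 85 m/s.

85 m/s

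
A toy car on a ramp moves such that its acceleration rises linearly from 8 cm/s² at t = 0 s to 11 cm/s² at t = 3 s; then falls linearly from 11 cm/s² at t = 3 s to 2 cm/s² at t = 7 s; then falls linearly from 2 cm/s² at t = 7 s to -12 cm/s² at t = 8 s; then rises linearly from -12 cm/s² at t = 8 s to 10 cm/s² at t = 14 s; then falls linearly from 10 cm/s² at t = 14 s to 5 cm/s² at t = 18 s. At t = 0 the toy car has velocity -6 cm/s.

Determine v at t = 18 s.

Δv equals the area under the a-t graph; then v = v₀ + Δv.
0–3 s: ½(8 + 11)(3) = 28.5 cm/s
3–7 s: ½(11 + 2)(4) = 26 cm/s
7–8 s: ½(2 + -12)(1) = -5 cm/s
8–14 s: ½(-12 + 10)(6) = -6 cm/s
14–18 s: ½(10 + 5)(4) = 30 cm/s
Δv = 73.5 cm/s, so v(18) = -6 + (73.5) = 67.5 cm/s.

67.5 cm/s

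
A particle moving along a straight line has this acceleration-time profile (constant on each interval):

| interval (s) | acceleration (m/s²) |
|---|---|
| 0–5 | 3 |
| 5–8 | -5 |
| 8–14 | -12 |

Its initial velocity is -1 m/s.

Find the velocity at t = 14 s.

Δv equals the area under the a-t graph; then v = v₀ + Δv.
0–5 s: 3 × 5 = 15 m/s
5–8 s: -5 × 3 = -15 m/s
8–14 s: -12 × 6 = -72 m/s
Δv = -72 m/s, so v(14) = -1 + (-72) = -73 m/s.

-73 m/s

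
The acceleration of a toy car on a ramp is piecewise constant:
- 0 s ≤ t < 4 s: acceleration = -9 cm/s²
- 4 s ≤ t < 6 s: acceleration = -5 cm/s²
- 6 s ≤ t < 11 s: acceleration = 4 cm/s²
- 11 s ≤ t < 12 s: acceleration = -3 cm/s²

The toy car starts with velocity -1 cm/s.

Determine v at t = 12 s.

Δv equals the area under the a-t graph; then v = v₀ + Δv.
0–4 s: -9 × 4 = -36 cm/s
4–6 s: -5 × 2 = -10 cm/s
6–11 s: 4 × 5 = 20 cm/s
11–12 s: -3 × 1 = -3 cm/s
Δv = -29 cm/s, so v(12) = -1 + (-29) = -30 cm/s.

-30 cm/s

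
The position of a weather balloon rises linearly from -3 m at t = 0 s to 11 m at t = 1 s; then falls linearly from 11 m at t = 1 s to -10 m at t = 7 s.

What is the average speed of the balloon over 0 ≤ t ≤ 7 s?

Average speed = (total path length)/(elapsed time); on a piecewise-linear x-t graph the path length is Σ|Δx|.
0–1 s: |Δx| = |11 − -3| = 14 m
1–7 s: |Δx| = |-10 − 11| = 21 m
Total path = 35 m; average speed = 35/7 = 5 m/s.

5 m/s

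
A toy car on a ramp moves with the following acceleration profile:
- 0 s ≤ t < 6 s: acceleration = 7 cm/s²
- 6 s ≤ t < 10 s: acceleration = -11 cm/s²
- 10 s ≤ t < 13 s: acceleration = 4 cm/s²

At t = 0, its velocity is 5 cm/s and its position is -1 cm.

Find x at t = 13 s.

On each constant-a segment, Δv = aΔt and Δx = v₀Δt + ½aΔt²; chain segment to segment.
0–6 s: v starts 5 cm/s; Δx = 5·6 + ½·7·6² = 156 cm; v ends 47 cm/s.
6–10 s: v starts 47 cm/s; Δx = 47·4 + ½·-11·4² = 100 cm; v ends 3 cm/s.
10–13 s: v starts 3 cm/s; Δx = 3·3 + ½·4·3² = 27 cm; v ends 15 cm/s.
x(13) = -1 + Σ Δx = 282 cm.

282 cm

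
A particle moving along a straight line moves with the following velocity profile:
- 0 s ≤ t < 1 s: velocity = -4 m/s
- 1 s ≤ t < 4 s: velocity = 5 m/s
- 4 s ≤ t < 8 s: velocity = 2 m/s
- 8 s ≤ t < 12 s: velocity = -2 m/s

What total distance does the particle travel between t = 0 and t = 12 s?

Distance (not displacement) is the total path length: add the absolute areas under v-t.
0–1 s: |-4| × 1 = 4 m
1–4 s: |5| × 3 = 15 m
4–8 s: |2| × 4 = 8 m
8–12 s: |-2| × 4 = 8 m
Total distance = 35 m

35 m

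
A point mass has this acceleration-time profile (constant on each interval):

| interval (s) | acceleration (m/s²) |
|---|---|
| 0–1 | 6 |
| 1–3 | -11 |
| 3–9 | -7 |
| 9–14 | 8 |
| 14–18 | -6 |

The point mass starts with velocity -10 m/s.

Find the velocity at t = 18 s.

-52 m/s

Δv equals the area under the a-t graph; then v = v₀ + Δv.
0–1 s: 6 × 1 = 6 m/s
1–3 s: -11 × 2 = -22 m/s
3–9 s: -7 × 6 = -42 m/s
9–14 s: 8 × 5 = 40 m/s
14–18 s: -6 × 4 = -24 m/s
Δv = -42 m/s, so v(18) = -10 + (-42) = -52 m/s.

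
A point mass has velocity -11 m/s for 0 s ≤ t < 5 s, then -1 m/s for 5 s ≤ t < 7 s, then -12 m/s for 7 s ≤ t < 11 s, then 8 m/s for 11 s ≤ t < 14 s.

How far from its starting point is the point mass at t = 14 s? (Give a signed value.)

-81 m

Displacement is the signed area under the v-t curve.
0–5 s: -11 × 5 = -55 m
5–7 s: -1 × 2 = -2 m
7–11 s: -12 × 4 = -48 m
11–14 s: 8 × 3 = 24 m
Net displacement = -81 m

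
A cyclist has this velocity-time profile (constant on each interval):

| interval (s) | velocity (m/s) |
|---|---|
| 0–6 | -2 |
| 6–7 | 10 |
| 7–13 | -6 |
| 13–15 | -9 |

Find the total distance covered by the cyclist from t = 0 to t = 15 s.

Distance (not displacement) is the total path length: add the absolute areas under v-t.
0–6 s: |-2| × 6 = 12 m
6–7 s: |10| × 1 = 10 m
7–13 s: |-6| × 6 = 36 m
13–15 s: |-9| × 2 = 18 m
Total distance = 76 m

76 m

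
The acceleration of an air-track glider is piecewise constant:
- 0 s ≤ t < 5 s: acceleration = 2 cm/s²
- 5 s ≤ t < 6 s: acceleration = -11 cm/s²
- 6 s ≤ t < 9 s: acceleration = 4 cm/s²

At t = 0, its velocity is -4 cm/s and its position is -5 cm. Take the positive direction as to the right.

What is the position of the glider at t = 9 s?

On each constant-a segment, Δv = aΔt and Δx = v₀Δt + ½aΔt²; chain segment to segment.
0–5 s: v starts -4 cm/s; Δx = -4·5 + ½·2·5² = 5 cm; v ends 6 cm/s.
5–6 s: v starts 6 cm/s; Δx = 6·1 + ½·-11·1² = 0.5 cm; v ends -5 cm/s.
6–9 s: v starts -5 cm/s; Δx = -5·3 + ½·4·3² = 3 cm; v ends 7 cm/s.
x(9) = -5 + Σ Δx = 3.5 cm.

3.5 cm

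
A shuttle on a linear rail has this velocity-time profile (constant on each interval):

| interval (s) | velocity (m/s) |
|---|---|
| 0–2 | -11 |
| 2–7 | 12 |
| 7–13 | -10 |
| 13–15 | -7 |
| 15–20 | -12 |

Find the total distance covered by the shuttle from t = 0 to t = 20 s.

Total distance travelled is ∫|v| dt — sum the magnitudes of each area piece.
0–2 s: |-11| × 2 = 22 m
2–7 s: |12| × 5 = 60 m
7–13 s: |-10| × 6 = 60 m
13–15 s: |-7| × 2 = 14 m
15–20 s: |-12| × 5 = 60 m
Total distance = 216 m

216 m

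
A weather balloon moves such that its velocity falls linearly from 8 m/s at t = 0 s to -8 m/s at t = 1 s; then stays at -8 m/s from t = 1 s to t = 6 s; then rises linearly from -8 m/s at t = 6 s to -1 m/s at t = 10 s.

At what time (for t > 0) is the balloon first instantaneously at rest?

t = 0.5 s

v changes sign on 0–1 s (from 8 to -8); the graph is linear there, so v = 0 at t = 0 + (-8)·(1 − 0)/(-8 − 8) = 0.5 s.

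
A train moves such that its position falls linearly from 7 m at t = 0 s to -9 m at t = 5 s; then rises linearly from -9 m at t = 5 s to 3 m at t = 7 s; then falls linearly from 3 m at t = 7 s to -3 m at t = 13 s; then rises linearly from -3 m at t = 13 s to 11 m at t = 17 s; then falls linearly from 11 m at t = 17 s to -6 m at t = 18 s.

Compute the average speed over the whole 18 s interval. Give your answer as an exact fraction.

65/18 m/s

Average speed = (total path length)/(elapsed time); on a piecewise-linear x-t graph the path length is Σ|Δx|.
0–5 s: |Δx| = |-9 − 7| = 16 m
5–7 s: |Δx| = |3 − -9| = 12 m
7–13 s: |Δx| = |-3 − 3| = 6 m
13–17 s: |Δx| = |11 − -3| = 14 m
17–18 s: |Δx| = |-6 − 11| = 17 m
Total path = 65 m; average speed = 65/18 = 65/18 m/s.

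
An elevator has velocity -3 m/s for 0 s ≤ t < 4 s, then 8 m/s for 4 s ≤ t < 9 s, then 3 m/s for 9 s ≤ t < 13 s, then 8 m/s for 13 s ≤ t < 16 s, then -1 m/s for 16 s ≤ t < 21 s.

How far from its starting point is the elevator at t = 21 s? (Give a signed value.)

59 m

Displacement is the signed area under the v-t curve.
0–4 s: -3 × 4 = -12 m
4–9 s: 8 × 5 = 40 m
9–13 s: 3 × 4 = 12 m
13–16 s: 8 × 3 = 24 m
16–21 s: -1 × 5 = -5 m
Net displacement = 59 m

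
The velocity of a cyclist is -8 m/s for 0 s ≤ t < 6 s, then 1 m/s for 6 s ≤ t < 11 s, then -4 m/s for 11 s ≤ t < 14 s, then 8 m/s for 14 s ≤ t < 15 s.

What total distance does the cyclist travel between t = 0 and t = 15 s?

73 m

Distance (not displacement) is the total path length: add the absolute areas under v-t.
0–6 s: |-8| × 6 = 48 m
6–11 s: |1| × 5 = 5 m
11–14 s: |-4| × 3 = 12 m
14–15 s: |8| × 1 = 8 m
Total distance = 73 m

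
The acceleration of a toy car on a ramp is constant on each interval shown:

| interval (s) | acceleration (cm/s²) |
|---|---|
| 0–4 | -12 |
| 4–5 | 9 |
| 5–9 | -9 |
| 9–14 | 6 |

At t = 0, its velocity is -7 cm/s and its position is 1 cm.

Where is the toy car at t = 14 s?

-764.5 cm

On each constant-a segment, Δv = aΔt and Δx = v₀Δt + ½aΔt²; chain segment to segment.
0–4 s: v starts -7 cm/s; Δx = -7·4 + ½·-12·4² = -124 cm; v ends -55 cm/s.
4–5 s: v starts -55 cm/s; Δx = -55·1 + ½·9·1² = -50.5 cm; v ends -46 cm/s.
5–9 s: v starts -46 cm/s; Δx = -46·4 + ½·-9·4² = -256 cm; v ends -82 cm/s.
9–14 s: v starts -82 cm/s; Δx = -82·5 + ½·6·5² = -335 cm; v ends -52 cm/s.
x(14) = 1 + Σ Δx = -764.5 cm.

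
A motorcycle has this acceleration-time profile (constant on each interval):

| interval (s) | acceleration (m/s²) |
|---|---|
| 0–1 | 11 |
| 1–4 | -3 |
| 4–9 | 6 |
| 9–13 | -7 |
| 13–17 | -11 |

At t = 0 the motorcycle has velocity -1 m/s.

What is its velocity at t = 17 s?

-41 m/s

Δv equals the area under the a-t graph; then v = v₀ + Δv.
0–1 s: 11 × 1 = 11 m/s
1–4 s: -3 × 3 = -9 m/s
4–9 s: 6 × 5 = 30 m/s
9–13 s: -7 × 4 = -28 m/s
13–17 s: -11 × 4 = -44 m/s
Δv = -40 m/s, so v(17) = -1 + (-40) = -41 m/s.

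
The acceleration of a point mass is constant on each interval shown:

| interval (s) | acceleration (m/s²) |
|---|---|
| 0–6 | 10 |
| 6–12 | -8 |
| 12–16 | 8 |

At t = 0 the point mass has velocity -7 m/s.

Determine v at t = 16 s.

Δv equals the area under the a-t graph; then v = v₀ + Δv.
0–6 s: 10 × 6 = 60 m/s
6–12 s: -8 × 6 = -48 m/s
12–16 s: 8 × 4 = 32 m/s
Δv = 44 m/s, so v(16) = -7 + (44) = 37 m/s.

37 m/s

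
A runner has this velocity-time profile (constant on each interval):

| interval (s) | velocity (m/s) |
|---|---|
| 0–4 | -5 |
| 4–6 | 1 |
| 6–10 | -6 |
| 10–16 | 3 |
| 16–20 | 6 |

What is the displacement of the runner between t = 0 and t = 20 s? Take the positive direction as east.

Net displacement equals the area under the velocity-time graph (areas below the axis count negative).
0–4 s: -5 × 4 = -20 m
4–6 s: 1 × 2 = 2 m
6–10 s: -6 × 4 = -24 m
10–16 s: 3 × 6 = 18 m
16–20 s: 6 × 4 = 24 m
Net displacement = 0 m

0 m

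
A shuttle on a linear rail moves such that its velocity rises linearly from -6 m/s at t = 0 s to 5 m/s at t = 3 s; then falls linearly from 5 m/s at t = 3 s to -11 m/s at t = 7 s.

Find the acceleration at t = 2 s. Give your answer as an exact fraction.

11/3 m/s²

Acceleration is the slope of the v-t graph on 0–3 s: (5 − -6)/(3 − 0) = 11/3 m/s².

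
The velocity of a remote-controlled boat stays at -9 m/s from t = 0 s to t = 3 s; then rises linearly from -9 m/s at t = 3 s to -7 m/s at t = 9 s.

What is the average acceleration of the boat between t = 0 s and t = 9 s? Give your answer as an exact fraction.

Average acceleration = Δv/Δt = (-7 − -9)/(9 − 0) = 2/9 m/s².

2/9 m/s²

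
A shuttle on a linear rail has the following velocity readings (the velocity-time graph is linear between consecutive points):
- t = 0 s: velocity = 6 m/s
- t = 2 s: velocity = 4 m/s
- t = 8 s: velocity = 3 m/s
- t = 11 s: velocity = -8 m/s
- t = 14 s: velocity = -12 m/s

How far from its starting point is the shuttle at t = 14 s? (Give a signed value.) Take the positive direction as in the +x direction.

Displacement is the signed area under the v-t curve.
0–2 s: ½(6 + 4)(2) = 10 m
2–8 s: ½(4 + 3)(6) = 21 m
8–11 s: ½(3 + -8)(3) = -7.5 m
11–14 s: ½(-8 + -12)(3) = -30 m
Net displacement = -6.5 m

-6.5 m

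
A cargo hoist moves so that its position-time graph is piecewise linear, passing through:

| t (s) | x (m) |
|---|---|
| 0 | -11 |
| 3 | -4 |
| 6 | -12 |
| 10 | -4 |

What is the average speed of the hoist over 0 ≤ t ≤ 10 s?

2.3 m/s

Average speed = (total path length)/(elapsed time); on a piecewise-linear x-t graph the path length is Σ|Δx|.
0–3 s: |Δx| = |-4 − -11| = 7 m
3–6 s: |Δx| = |-12 − -4| = 8 m
6–10 s: |Δx| = |-4 − -12| = 8 m
Total path = 23 m; average speed = 23/10 = 2.3 m/s.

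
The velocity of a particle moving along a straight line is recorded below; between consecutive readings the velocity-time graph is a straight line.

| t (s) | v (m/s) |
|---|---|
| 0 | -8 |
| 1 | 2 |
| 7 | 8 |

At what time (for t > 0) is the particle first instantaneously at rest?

t = 0.8 s

v changes sign on 0–1 s (from -8 to 2); the graph is linear there, so v = 0 at t = 0 + (8)·(1 − 0)/(2 − -8) = 0.8 s.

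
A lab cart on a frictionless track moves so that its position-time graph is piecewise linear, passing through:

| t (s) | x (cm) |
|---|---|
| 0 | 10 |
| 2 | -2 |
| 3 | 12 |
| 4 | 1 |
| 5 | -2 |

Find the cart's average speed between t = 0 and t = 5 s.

Average speed = (total path length)/(elapsed time); on a piecewise-linear x-t graph the path length is Σ|Δx|.
0–2 s: |Δx| = |-2 − 10| = 12 cm
2–3 s: |Δx| = |12 − -2| = 14 cm
3–4 s: |Δx| = |1 − 12| = 11 cm
4–5 s: |Δx| = |-2 − 1| = 3 cm
Total path = 40 cm; average speed = 40/5 = 8 cm/s.

8 cm/s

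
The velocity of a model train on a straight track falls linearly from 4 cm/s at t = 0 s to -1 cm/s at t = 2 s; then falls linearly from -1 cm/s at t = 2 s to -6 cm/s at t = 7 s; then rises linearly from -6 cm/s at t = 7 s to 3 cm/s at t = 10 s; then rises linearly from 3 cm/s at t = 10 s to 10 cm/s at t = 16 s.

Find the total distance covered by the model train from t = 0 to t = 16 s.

Distance (not displacement) is the total path length: add the absolute areas under v-t.
0–2 s: v = 0 at t = 1.6 s; triangle areas 3.2 + 0.2 = 3.4 cm
2–7 s: |½(-1 + -6)(5)| = 17.5 cm
7–10 s: v = 0 at t = 9 s; triangle areas 6 + 1.5 = 7.5 cm
10–16 s: |½(3 + 10)(6)| = 39 cm
Total distance = 67.4 cm

67.4 cm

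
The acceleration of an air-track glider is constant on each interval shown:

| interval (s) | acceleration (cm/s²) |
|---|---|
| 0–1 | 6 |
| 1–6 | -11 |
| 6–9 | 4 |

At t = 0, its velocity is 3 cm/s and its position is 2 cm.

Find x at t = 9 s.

On each constant-a segment, Δv = aΔt and Δx = v₀Δt + ½aΔt²; chain segment to segment.
0–1 s: v starts 3 cm/s; Δx = 3·1 + ½·6·1² = 6 cm; v ends 9 cm/s.
1–6 s: v starts 9 cm/s; Δx = 9·5 + ½·-11·5² = -92.5 cm; v ends -46 cm/s.
6–9 s: v starts -46 cm/s; Δx = -46·3 + ½·4·3² = -120 cm; v ends -34 cm/s.
x(9) = 2 + Σ Δx = -204.5 cm.

-204.5 cm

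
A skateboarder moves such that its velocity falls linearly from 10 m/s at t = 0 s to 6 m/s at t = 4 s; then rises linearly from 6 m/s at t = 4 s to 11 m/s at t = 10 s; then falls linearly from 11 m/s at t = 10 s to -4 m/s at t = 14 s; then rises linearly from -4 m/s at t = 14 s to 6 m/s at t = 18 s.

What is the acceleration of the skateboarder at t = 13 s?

Acceleration is the slope of the v-t graph on 10–14 s: (-4 − 11)/(14 − 10) = -3.75 m/s².

-3.75 m/s²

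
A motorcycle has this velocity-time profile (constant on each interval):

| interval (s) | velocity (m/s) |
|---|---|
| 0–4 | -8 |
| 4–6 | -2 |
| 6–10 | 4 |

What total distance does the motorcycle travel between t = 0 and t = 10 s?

Distance (not displacement) is the total path length: add the absolute areas under v-t.
0–4 s: |-8| × 4 = 32 m
4–6 s: |-2| × 2 = 4 m
6–10 s: |4| × 4 = 16 m
Total distance = 52 m

52 m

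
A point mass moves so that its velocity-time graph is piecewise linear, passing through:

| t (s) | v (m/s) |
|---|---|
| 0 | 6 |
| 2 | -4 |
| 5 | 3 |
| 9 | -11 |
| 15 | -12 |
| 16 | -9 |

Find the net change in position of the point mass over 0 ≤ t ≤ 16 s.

Displacement is the signed area under the v-t curve.
0–2 s: ½(6 + -4)(2) = 2 m
2–5 s: ½(-4 + 3)(3) = -1.5 m
5–9 s: ½(3 + -11)(4) = -16 m
9–15 s: ½(-11 + -12)(6) = -69 m
15–16 s: ½(-12 + -9)(1) = -10.5 m
Net displacement = -95 m

-95 m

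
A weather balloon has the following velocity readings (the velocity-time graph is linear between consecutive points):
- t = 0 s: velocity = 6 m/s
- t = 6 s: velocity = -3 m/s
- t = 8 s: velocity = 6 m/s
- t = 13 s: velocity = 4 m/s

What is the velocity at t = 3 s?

On 0–6 s the graph is linear from 6 to -3 m/s: v(3) = 6 + (-3 − 6)·(3 − 0)/(6 − 0) = 1.5 m/s.

1.5 m/s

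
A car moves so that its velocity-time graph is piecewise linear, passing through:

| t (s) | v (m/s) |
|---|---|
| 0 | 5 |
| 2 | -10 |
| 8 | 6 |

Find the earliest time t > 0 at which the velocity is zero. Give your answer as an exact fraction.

t = 2/3 s

v changes sign on 0–2 s (from 5 to -10); the graph is linear there, so v = 0 at t = 0 + (-5)·(2 − 0)/(-10 − 5) = 2/3 s.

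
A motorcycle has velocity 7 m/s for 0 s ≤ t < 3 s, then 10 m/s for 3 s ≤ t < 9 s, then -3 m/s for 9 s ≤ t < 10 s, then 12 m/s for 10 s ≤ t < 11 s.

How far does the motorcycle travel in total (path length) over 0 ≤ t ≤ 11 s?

Total distance travelled is ∫|v| dt — sum the magnitudes of each area piece.
0–3 s: |7| × 3 = 21 m
3–9 s: |10| × 6 = 60 m
9–10 s: |-3| × 1 = 3 m
10–11 s: |12| × 1 = 12 m
Total distance = 96 m

96 m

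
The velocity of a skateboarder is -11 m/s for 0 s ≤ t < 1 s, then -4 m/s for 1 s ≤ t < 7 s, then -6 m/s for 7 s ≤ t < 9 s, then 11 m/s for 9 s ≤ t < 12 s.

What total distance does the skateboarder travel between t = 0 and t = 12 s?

80 m

Distance (not displacement) is the total path length: add the absolute areas under v-t.
0–1 s: |-11| × 1 = 11 m
1–7 s: |-4| × 6 = 24 m
7–9 s: |-6| × 2 = 12 m
9–12 s: |11| × 3 = 33 m
Total distance = 80 m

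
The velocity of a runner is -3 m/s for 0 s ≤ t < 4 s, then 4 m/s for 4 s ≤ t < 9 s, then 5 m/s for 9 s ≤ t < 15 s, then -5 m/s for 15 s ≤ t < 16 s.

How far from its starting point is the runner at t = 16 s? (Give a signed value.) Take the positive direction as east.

Net displacement equals the area under the velocity-time graph (areas below the axis count negative).
0–4 s: -3 × 4 = -12 m
4–9 s: 4 × 5 = 20 m
9–15 s: 5 × 6 = 30 m
15–16 s: -5 × 1 = -5 m
Net displacement = 33 m

33 m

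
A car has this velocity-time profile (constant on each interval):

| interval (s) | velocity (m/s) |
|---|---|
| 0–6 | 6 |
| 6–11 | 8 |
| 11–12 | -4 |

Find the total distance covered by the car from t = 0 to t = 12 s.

Distance (not displacement) is the total path length: add the absolute areas under v-t.
0–6 s: |6| × 6 = 36 m
6–11 s: |8| × 5 = 40 m
11–12 s: |-4| × 1 = 4 m
Total distance = 80 m

80 m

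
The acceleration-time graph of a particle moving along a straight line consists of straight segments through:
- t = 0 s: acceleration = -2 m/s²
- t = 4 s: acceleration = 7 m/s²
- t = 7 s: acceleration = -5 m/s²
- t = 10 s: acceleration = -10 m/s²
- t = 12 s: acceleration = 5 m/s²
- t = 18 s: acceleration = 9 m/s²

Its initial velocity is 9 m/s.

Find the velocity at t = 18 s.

Δv equals the area under the a-t graph; then v = v₀ + Δv.
0–4 s: ½(-2 + 7)(4) = 10 m/s
4–7 s: ½(7 + -5)(3) = 3 m/s
7–10 s: ½(-5 + -10)(3) = -22.5 m/s
10–12 s: ½(-10 + 5)(2) = -5 m/s
12–18 s: ½(5 + 9)(6) = 42 m/s
Δv = 27.5 m/s, so v(18) = 9 + (27.5) = 36.5 m/s.

36.5 m/s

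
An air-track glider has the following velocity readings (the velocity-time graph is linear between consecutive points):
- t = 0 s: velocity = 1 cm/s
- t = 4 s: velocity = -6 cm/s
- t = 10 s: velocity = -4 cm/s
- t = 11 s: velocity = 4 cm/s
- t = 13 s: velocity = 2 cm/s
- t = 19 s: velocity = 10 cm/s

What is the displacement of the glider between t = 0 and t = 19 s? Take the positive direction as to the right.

Displacement is the signed area under the v-t curve.
0–4 s: ½(1 + -6)(4) = -10 cm
4–10 s: ½(-6 + -4)(6) = -30 cm
10–11 s: ½(-4 + 4)(1) = 0 cm
11–13 s: ½(4 + 2)(2) = 6 cm
13–19 s: ½(2 + 10)(6) = 36 cm
Net displacement = 2 cm

2 cm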